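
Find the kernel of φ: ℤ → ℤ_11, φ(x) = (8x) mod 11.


Kernel = preimage of identity
ker(φ) = {x ∈ ℤ : 8x ≡ 0 (mod 11)}. gcd(8,11) = 1, so 8x ≡ 0 (mod 11) ⟺ x ≡ 0 (mod 11/1 = 11). Hence ker(φ) = 11ℤ

ker(φ) = 11ℤ


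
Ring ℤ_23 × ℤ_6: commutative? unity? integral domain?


Direct product ring; commutative with unity (1,1); but (1,0)·(0,1) = (0,0) gives zero divisors, so not an integral domain
Commutative: Yes
Integral domain: No
Has unity: Yes

ℤ_23 × ℤ_6: Commutative=Yes, Unity=Yes


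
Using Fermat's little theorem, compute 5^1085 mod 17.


Fermat's little theorem: if p is prime and gcd(a,p)=1, then a^(p-1) ≡ 1 (mod p)
p = 17 is prime, gcd(5,17) = 1
Reduce exponent: 1085 mod 16 = 13
So 5^1085 ≡ 5^13 (mod 17)
5^13 mod 17 = 3

5^1085 ≡ 3 (mod 17)


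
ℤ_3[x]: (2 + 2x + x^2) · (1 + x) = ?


Expand and collect like terms; reduce coefficients mod 3:
x^0: 2·1 = 2 ≡ 2 (mod 3)
x^1: 2·1 + 2·1 = 4 ≡ 1 (mod 3)
x^2: 2·1 + 1·1 = 3 ≡ 0 (mod 3)
x^3: 1·1 = 1 ≡ 1 (mod 3)
Result: 2 + x + x^3

f · g = 2 + x + x^3


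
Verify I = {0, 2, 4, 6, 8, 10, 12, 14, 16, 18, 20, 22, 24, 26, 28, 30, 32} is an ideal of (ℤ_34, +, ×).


Check ideal conditions for I = {0, 2, 4, 6, 8, 10, 12, 14, 16, 18, 20, 22, 24, 26, 28, 30, 32} in ℤ_34:
(1) I is an additive subgroup? Yes
(2) For r ∈ ℤ_34 and a ∈ I: r·a ∈ I? Yes

Yes, I is an ideal of ℤ_34


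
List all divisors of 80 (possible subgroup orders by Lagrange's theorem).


Lagrange's theorem: |H| divides |G|
|G| = 80
Divisors of 80: 1, 2, 4, 5, 8, 10, 16, 20, 40, 80

Possible subgroup orders: {1, 2, 4, 5, 8, 10, 16, 20, 40, 80}


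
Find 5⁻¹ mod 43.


Use the extended Euclidean algorithm to write 1 = 5·s + 43·t; then s mod 43 is the inverse.
Euclidean algorithm:
  5 = 0·43 + 5
  43 = 8·5 + 3
  5 = 1·3 + 2
  3 = 1·2 + 1
  2 = 2·1 + 0
gcd(5,43) = 1
Back-substitution gives: 5·(-17) + 43·(2) = 1
So 5⁻¹ ≡ -17 ≡ 26 (mod 43)
Check: 5 × 26 = 130 ≡ 1 (mod 43) ✓

5⁻¹ ≡ 26 (mod 43)


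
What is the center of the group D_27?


Z(G) = {g ∈ G | gx = xg for all x ∈ G}
For odd n, Z(D_n) = {e}: no nontrivial rotation commutes with all reflections

Z(D_27) = {e}


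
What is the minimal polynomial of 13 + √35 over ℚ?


Let α = 13 + √35. Then α - 13 = √35, so (α - 13)² = 35, giving α² - 26α + 134 = 0. Degree 2 and α ∉ ℚ, so this is the minimal polynomial.

Minimal polynomial: x² - 26x + 134


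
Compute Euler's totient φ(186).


Factor n: 186 = 2 × 3 × 31
φ(n) = n · ∏(1 - 1/p) over distinct primes p | n
φ(186) = 186 · (1 - 1/2) · (1 - 1/3) · (1 - 1/31) = 60

φ(186) = 60


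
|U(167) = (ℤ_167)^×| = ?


U(n) is the group of units mod n; |U(n)| = φ(n)
|U(167)| = φ(167) = 166

|U(167) = (ℤ_167)^×| = 166


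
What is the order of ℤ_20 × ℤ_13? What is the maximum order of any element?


|ℤ_20 × ℤ_13| = 20 × 13 = 260
Max element order = lcm(20,13) = 260
Cyclic? Yes (gcd=1)

|ℤ_20×ℤ_13| = 260, max element order = 260


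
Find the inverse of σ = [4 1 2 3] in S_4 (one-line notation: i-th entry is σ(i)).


To find σ⁻¹, swap domain and range:
σ(1) = 4 → σ⁻¹(4) = 1
σ(2) = 1 → σ⁻¹(1) = 2
σ(3) = 2 → σ⁻¹(2) = 3
σ(4) = 3 → σ⁻¹(3) = 4

σ⁻¹ = [2 3 4 1]


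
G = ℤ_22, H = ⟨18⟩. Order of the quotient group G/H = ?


|⟨18⟩| = n / gcd(18, 22) = 22 / 2 = 11
H is normal (ℤ_22 is abelian).
|G/H| = |G| / |H| = 22 / 11 = 2

|G/H| = 2


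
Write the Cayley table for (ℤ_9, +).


Elements: {0, 1, 2, 3, 4, 5, 6, 7, 8}
Operation: addition mod 9
Entry (a, b) = (a + b) mod 9

Cayley table:
  | 0 | 1 | 2 | 3 | 4 | 5 | 6 | 7 | 8
0 | 0 | 1 | 2 | 3 | 4 | 5 | 6 | 7 | 8
1 | 1 | 2 | 3 | 4 | 5 | 6 | 7 | 8 | 0
2 | 2 | 3 | 4 | 5 | 6 | 7 | 8 | 0 | 1
3 | 3 | 4 | 5 | 6 | 7 | 8 | 0 | 1 | 2
4 | 4 | 5 | 6 | 7 | 8 | 0 | 1 | 2 | 3
5 | 5 | 6 | 7 | 8 | 0 | 1 | 2 | 3 | 4
6 | 6 | 7 | 8 | 0 | 1 | 2 | 3 | 4 | 5
7 | 7 | 8 | 0 | 1 | 2 | 3 | 4 | 5 | 6
8 | 8 | 0 | 1 | 2 | 3 | 4 | 5 | 6 | 7


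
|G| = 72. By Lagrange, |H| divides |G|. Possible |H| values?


Lagrange's theorem: |H| divides |G|
|G| = 72
Divisors of 72: 1, 2, 3, 4, 6, 8, 9, 12, 18, 24, 36, 72

Possible subgroup orders: {1, 2, 3, 4, 6, 8, 9, 12, 18, 24, 36, 72}


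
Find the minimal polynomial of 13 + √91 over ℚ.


Let α = 13 + √91. Then α - 13 = √91, so (α - 13)² = 91, giving α² - 26α + 78 = 0. Degree 2 and α ∉ ℚ, so this is the minimal polynomial.

Minimal polynomial: x² - 26x + 78


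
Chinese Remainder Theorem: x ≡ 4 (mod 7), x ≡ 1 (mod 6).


m₁ = 7, m₂ = 6, gcd = 1, so CRT applies. M = m₁·m₂ = 42
Let M₁ = M/m₁ = 6, M₂ = M/m₂ = 7
Find y₁ ≡ M₁⁻¹ (mod m₁): 6⁻¹ ≡ 6 (mod 7)
Find y₂ ≡ M₂⁻¹ (mod m₂): 7⁻¹ ≡ 1 (mod 6)
x = a₁·M₁·y₁ + a₂·M₂·y₂ = 4·6·6 + 1·7·1 = 151
Reduce mod 42: x ≡ 25
Check: 25 mod 7 = 4 ✓, 25 mod 6 = 1 ✓

x ≡ 25 (mod 42)


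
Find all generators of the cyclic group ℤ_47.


g generates ℤ_n iff gcd(g,n) = 1
Prime factors of 47: 47
Generators are g ∈ {1,...,46} not divisible by any of these primes.
Generators: {1, 2, 3, 4, 5, 6, 7, 8, 9, 10, 11, 12, 13, 14, 15, 16, 17, 18, 19, 20, 21, 22, 23, 24, 25, 26, 27, 28, 29, 30, 31, 32, 33, 34, 35, 36, 37, 38, 39, 40, 41, 42, 43, 44, 45, 46}
Number of generators = φ(47) = 46

Generators of ℤ_47 = {1, 2, 3, 4, 5, 6, 7, 8, 9, 10, 11, 12, 13, 14, 15, 16, 17, 18, 19, 20, 21, 22, 23, 24, 25, 26, 27, 28, 29, 30, 31, 32, 33, 34, 35, 36, 37, 38, 39, 40, 41, 42, 43, 44, 45, 46}


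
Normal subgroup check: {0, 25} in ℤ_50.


H = {0, 25} in ℤ_50
ℤ_50 is abelian; every subgroup of an abelian group is normal

Yes, normal subgroup


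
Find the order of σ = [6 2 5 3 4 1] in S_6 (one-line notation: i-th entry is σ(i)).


Cycle decomposition: (1 6) (3 5 4)
Cycle lengths: 2, 3
Order = lcm(2, 3) = 6

ord(σ) = 6


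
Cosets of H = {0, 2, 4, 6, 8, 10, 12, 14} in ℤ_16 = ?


H = {0, 2, 4, 6, 8, 10, 12, 14}, |H| = 8
Number of cosets = |G|/|H| = 16/8 = 2
0 + H = {0, 2, 4, 6, 8, 10, 12, 14}
1 + H = {1, 3, 5, 7, 9, 11, 13, 15}

Cosets: 0+H={0,2,4,6,8,10,12,14}; 1+H={1,3,5,7,9,11,13,15}


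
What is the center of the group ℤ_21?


Z(G) = {g ∈ G | gx = xg for all x ∈ G}
ℤ_21 is abelian, so Z(G) = G

Z(ℤ_21) = ℤ_21


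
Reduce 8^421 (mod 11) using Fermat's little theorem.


Fermat's little theorem: if p is prime and gcd(a,p)=1, then a^(p-1) ≡ 1 (mod p)
p = 11 is prime, gcd(8,11) = 1
Reduce exponent: 421 mod 10 = 1
So 8^421 ≡ 8^1 (mod 11)
8^1 mod 11 = 8

8^421 ≡ 8 (mod 11)


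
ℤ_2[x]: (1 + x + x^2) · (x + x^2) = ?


Expand and collect like terms; reduce coefficients mod 2:
x^0: 1·0 = 0 ≡ 0 (mod 2)
x^1: 1·1 + 1·0 = 1 ≡ 1 (mod 2)
x^2: 1·1 + 1·1 + 1·0 = 2 ≡ 0 (mod 2)
x^3: 1·1 + 1·1 = 2 ≡ 0 (mod 2)
x^4: 1·1 = 1 ≡ 1 (mod 2)
Result: x + x^4

f · g = x + x^4


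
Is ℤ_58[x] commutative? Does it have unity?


ℤ_58 has zero divisors (2·29 ≡ 0), and these lift to constant zero divisors in ℤ_58[x]; so not an integral domain
Commutative: Yes
Integral domain: No
Has unity: Yes

ℤ_58[x]: Commutative=Yes, Unity=Yes


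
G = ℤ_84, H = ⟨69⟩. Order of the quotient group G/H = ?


|⟨69⟩| = n / gcd(69, 84) = 84 / 3 = 28
H is normal (ℤ_84 is abelian).
|G/H| = |G| / |H| = 84 / 28 = 3

|G/H| = 3


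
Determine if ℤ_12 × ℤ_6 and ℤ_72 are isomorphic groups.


Comparing ℤ_12 × ℤ_6 and ℤ_72:
gcd(12,6) = 6 ≠ 1. Max element order in ℤ_12×ℤ_6 is lcm(12,6) = 12 < 72, so it has no element of order 72

No, ℤ_12 × ℤ_6 ≇ ℤ_72


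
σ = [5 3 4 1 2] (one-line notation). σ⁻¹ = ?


To find σ⁻¹, swap domain and range:
σ(1) = 5 → σ⁻¹(5) = 1
σ(2) = 3 → σ⁻¹(3) = 2
σ(3) = 4 → σ⁻¹(4) = 3
σ(4) = 1 → σ⁻¹(1) = 4
σ(5) = 2 → σ⁻¹(2) = 5

σ⁻¹ = [4 5 2 3 1]


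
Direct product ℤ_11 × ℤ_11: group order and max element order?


|ℤ_11 × ℤ_11| = 11 × 11 = 121
Max element order = lcm(11,11) = 11
Cyclic? No (gcd=11)

|ℤ_11×ℤ_11| = 121, max element order = 11


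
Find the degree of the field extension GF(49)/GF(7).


GF(49) = GF(7^2), so the extension degree is 2

[GF(49)/GF(7)] = 2


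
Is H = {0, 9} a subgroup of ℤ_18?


Subgroup test for H = {0, 9} in (ℤ_18, +):
(1) 0 ∈ H? Yes
(2) Closure: for all a,b ∈ H, (a+b) mod 18 ∈ H? Yes
(3) Inverses: for all a ∈ H, -a mod 18 ∈ H? Yes

Yes, H is a subgroup of ℤ_18


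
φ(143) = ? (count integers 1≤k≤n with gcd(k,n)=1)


Factor n: 143 = 11 × 13
φ(n) = n · ∏(1 - 1/p) over distinct primes p | n
φ(143) = 143 · (1 - 1/11) · (1 - 1/13) = 120

φ(143) = 120


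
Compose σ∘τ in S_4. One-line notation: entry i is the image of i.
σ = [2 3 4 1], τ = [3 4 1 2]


σ∘τ: apply τ first, then σ
1 →τ 3 →σ 4
2 →τ 4 →σ 1
3 →τ 1 →σ 2
4 →τ 2 →σ 3

σ∘τ = [4 1 2 3]


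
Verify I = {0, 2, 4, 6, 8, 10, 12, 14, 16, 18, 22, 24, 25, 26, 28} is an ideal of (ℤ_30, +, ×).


Check ideal conditions for I = {0, 2, 4, 6, 8, 10, 12, 14, 16, 18, 22, 24, 25, 26, 28} in ℤ_30:
(1) I is an additive subgroup? No
(2) For r ∈ ℤ_30 and a ∈ I: r·a ∈ I? No  [counterexample: r=2, a=10, r·a mod 30 = 20 ∉ I]

No, I is not an ideal of ℤ_30


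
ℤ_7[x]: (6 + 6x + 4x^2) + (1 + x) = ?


Add coefficients mod 7:
x^0: 6 + 1 = 0 (mod 7)
x^1: 6 + 1 = 0 (mod 7)
x^2: 4 + 0 = 4 (mod 7)
Result: 4x^2

f + g = 4x^2


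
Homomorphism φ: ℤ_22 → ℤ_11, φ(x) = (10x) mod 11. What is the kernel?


Kernel = preimage of identity
ker(φ) = {x ∈ ℤ_22 : 10x ≡ 0 (mod 11)}. Since 11 | 22, φ is well-defined. The kernel is the cyclic subgroup ⟨11⟩ of ℤ_22 (order 2), i.e. {0, 11}

ker(φ) = {0, 11}


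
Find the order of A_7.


|A_n| = n!/2 (even permutations)
|A_7| = 7!/2 = 5040/2 = 2520

|A_7| = 2520


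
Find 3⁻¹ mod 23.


Use the extended Euclidean algorithm to write 1 = 3·s + 23·t; then s mod 23 is the inverse.
Euclidean algorithm:
  3 = 0·23 + 3
  23 = 7·3 + 2
  3 = 1·2 + 1
  2 = 2·1 + 0
gcd(3,23) = 1
Back-substitution gives: 3·(8) + 23·(-1) = 1
So 3⁻¹ ≡ 8 ≡ 8 (mod 23)
Check: 3 × 8 = 24 ≡ 1 (mod 23) ✓

3⁻¹ ≡ 8 (mod 23)


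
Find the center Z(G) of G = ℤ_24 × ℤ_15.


Z(G) = {g ∈ G | gx = xg for all x ∈ G}
Direct product of abelian groups is abelian, so Z(G) = G

Z(ℤ_24 × ℤ_15) = ℤ_24 × ℤ_15


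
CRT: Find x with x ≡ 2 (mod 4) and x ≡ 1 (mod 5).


m₁ = 4, m₂ = 5, gcd = 1, so CRT applies. M = m₁·m₂ = 20
Let M₁ = M/m₁ = 5, M₂ = M/m₂ = 4
Find y₁ ≡ M₁⁻¹ (mod m₁): 5⁻¹ ≡ 1 (mod 4)
Find y₂ ≡ M₂⁻¹ (mod m₂): 4⁻¹ ≡ 4 (mod 5)
x = a₁·M₁·y₁ + a₂·M₂·y₂ = 2·5·1 + 1·4·4 = 26
Reduce mod 20: x ≡ 6
Check: 6 mod 4 = 2 ✓, 6 mod 5 = 1 ✓

x ≡ 6 (mod 20)


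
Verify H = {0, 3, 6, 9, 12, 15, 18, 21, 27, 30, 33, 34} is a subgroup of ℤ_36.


Subgroup test for H = {0, 3, 6, 9, 12, 15, 18, 21, 27, 30, 33, 34} in (ℤ_36, +):
(1) 0 ∈ H? Yes
(2) Closure: for all a,b ∈ H, (a+b) mod 36 ∈ H? No  [counterexample: 3 + 21 = 24 ∉ H]
(3) Inverses: for all a ∈ H, -a mod 36 ∈ H? No

No, H is not a subgroup of ℤ_36


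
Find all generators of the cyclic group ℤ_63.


g generates ℤ_n iff gcd(g,n) = 1
Prime factors of 63: 3, 7
Generators are g ∈ {1,...,62} not divisible by any of these primes.
Generators: {1, 2, 4, 5, 8, 10, 11, 13, 16, 17, 19, 20, 22, 23, 25, 26, 29, 31, 32, 34, 37, 38, 40, 41, 43, 44, 46, 47, 50, 52, 53, 55, 58, 59, 61, 62}
Number of generators = φ(63) = 36

Generators of ℤ_63 = {1, 2, 4, 5, 8, 10, 11, 13, 16, 17, 19, 20, 22, 23, 25, 26, 29, 31, 32, 34, 37, 38, 40, 41, 43, 44, 46, 47, 50, 52, 53, 55, 58, 59, 61, 62}


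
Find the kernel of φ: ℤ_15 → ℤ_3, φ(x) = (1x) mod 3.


Kernel = preimage of identity
ker(φ) = {x ∈ ℤ_15 : 1x ≡ 0 (mod 3)}. Since 3 | 15, φ is well-defined. The kernel is the cyclic subgroup ⟨3⟩ of ℤ_15 (order 5), i.e. {0, 3, 6, 9, 12}

ker(φ) = {0, 3, 6, 9, 12}


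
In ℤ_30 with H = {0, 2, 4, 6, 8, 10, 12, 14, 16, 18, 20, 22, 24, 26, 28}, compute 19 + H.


19 + H = {19 + h (mod 30) : h ∈ H}
19+0=19, 19+2=21, 19+4=23, 19+6=25, 19+8=27, 19+10=29, 19+12=1, 19+14=3, 19+16=5, 19+18=7, 19+20=9, 19+22=11, 19+24=13, 19+26=15, 19+28=17
19 + H = {1, 3, 5, 7, 9, 11, 13, 15, 17, 19, 21, 23, 25, 27, 29} = 1 + H

19 + H = {1, 3, 5, 7, 9, 11, 13, 15, 17, 19, 21, 23, 25, 27, 29}


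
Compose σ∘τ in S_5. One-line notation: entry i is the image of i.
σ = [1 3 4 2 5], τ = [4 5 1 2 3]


σ∘τ: apply τ first, then σ
1 →τ 4 →σ 2
2 →τ 5 →σ 5
3 →τ 1 →σ 1
4 →τ 2 →σ 3
5 →τ 3 →σ 4

σ∘τ = [2 5 1 3 4]


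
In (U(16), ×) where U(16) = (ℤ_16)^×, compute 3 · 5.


Operation: multiplication mod 16
3 · 5 = (a × b) mod 16 with a = 3, b = 5

3 · 5 = 15


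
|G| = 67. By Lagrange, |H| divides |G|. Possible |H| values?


Lagrange's theorem: |H| divides |G|
|G| = 67
Divisors of 67: 1, 67

Possible subgroup orders: {1, 67}


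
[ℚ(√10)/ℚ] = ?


√10 has minimal polynomial x² - 10 (irreducible over ℚ since 10 is squarefree)

[ℚ(√10)/ℚ] = 2


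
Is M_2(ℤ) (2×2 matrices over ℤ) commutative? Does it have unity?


Matrix multiplication is non-commutative for n ≥ 2; the identity matrix I is the unity; singular matrices give zero divisors, so not an integral domain
Commutative: No
Integral domain: No
Has unity: Yes

M_2(ℤ) (2×2 matrices over ℤ): Commutative=No, Unity=Yes


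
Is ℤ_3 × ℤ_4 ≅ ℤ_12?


Comparing ℤ_3 × ℤ_4 and ℤ_12:
gcd(3,4) = 1, so ℤ_3 × ℤ_4 ≅ ℤ_12 (CRT)

Yes, ℤ_3 × ℤ_4 ≅ ℤ_12


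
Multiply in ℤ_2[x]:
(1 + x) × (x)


Expand and collect like terms; reduce coefficients mod 2:
x^0: 1·0 = 0 ≡ 0 (mod 2)
x^1: 1·1 + 1·0 = 1 ≡ 1 (mod 2)
x^2: 1·1 = 1 ≡ 1 (mod 2)
Result: x + x^2

f · g = x + x^2


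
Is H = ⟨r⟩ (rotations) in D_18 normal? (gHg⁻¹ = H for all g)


H = ⟨r⟩ (rotations) in D_18
The rotation subgroup ⟨r⟩ has index 2 in D_18, so it is normal

Yes, normal subgroup


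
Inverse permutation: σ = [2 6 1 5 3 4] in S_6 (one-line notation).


To find σ⁻¹, swap domain and range:
σ(1) = 2 → σ⁻¹(2) = 1
σ(2) = 6 → σ⁻¹(6) = 2
σ(3) = 1 → σ⁻¹(1) = 3
σ(4) = 5 → σ⁻¹(5) = 4
σ(5) = 3 → σ⁻¹(3) = 5
σ(6) = 4 → σ⁻¹(4) = 6

σ⁻¹ = [3 1 5 6 4 2]


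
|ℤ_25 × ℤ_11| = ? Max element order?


|ℤ_25 × ℤ_11| = 25 × 11 = 275
Max element order = lcm(25,11) = 275
Cyclic? Yes (gcd=1)

|ℤ_25×ℤ_11| = 275, max element order = 275


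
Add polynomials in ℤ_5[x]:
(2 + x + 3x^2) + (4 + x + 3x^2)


Add coefficients mod 5:
x^0: 2 + 4 = 1 (mod 5)
x^1: 1 + 1 = 2 (mod 5)
x^2: 3 + 3 = 1 (mod 5)
Result: 1 + 2x + x^2

f + g = 1 + 2x + x^2


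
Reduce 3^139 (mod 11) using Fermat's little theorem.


Fermat's little theorem: if p is prime and gcd(a,p)=1, then a^(p-1) ≡ 1 (mod p)
p = 11 is prime, gcd(3,11) = 1
Reduce exponent: 139 mod 10 = 9
So 3^139 ≡ 3^9 (mod 11)
3^9 mod 11 = 4

3^139 ≡ 4 (mod 11)


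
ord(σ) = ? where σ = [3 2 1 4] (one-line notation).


Cycle decomposition: (1 3)
Cycle lengths: 2
Order = lcm(2) = 2

ord(σ) = 2


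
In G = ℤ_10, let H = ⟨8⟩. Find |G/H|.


|⟨8⟩| = n / gcd(8, 10) = 10 / 2 = 5
H is normal (ℤ_10 is abelian).
|G/H| = |G| / |H| = 10 / 5 = 2

|G/H| = 2


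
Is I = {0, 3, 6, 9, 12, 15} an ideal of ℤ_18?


Check ideal conditions for I = {0, 3, 6, 9, 12, 15} in ℤ_18:
(1) I is an additive subgroup? Yes
(2) For r ∈ ℤ_18 and a ∈ I: r·a ∈ I? Yes

Yes, I is an ideal of ℤ_18


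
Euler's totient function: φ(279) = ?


Factor n: 279 = 3^2 × 31
φ(n) = n · ∏(1 - 1/p) over distinct primes p | n
φ(279) = 279 · (1 - 1/3) · (1 - 1/31) = 180

φ(279) = 180


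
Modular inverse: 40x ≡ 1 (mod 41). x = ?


Use the extended Euclidean algorithm to write 1 = 40·s + 41·t; then s mod 41 is the inverse.
Euclidean algorithm:
  40 = 0·41 + 40
  41 = 1·40 + 1
  40 = 40·1 + 0
gcd(40,41) = 1
Back-substitution gives: 40·(-1) + 41·(1) = 1
So 40⁻¹ ≡ -1 ≡ 40 (mod 41)
Check: 40 × 40 = 1600 ≡ 1 (mod 41) ✓

40⁻¹ ≡ 40 (mod 41)


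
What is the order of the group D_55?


|D_n| = 2n (n rotations and n reflections)
|D_55| = 2×55 = 110

|D_55| = 110


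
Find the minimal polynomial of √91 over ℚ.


√91 satisfies x² - 91 = 0, irreducible over ℚ since 91 is squarefree

Minimal polynomial: x² - 91


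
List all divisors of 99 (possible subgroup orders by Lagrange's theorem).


Lagrange's theorem: |H| divides |G|
|G| = 99
Divisors of 99: 1, 3, 9, 11, 33, 99

Possible subgroup orders: {1, 3, 9, 11, 33, 99}


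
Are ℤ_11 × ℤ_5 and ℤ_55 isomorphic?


Comparing ℤ_11 × ℤ_5 and ℤ_55:
gcd(11,5) = 1, so ℤ_11 × ℤ_5 ≅ ℤ_55 (CRT)

Yes, ℤ_11 × ℤ_5 ≅ ℤ_55


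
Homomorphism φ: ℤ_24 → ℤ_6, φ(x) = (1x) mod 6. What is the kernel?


Kernel = preimage of identity
ker(φ) = {x ∈ ℤ_24 : 1x ≡ 0 (mod 6)}. Since 6 | 24, φ is well-defined. The kernel is the cyclic subgroup ⟨6⟩ of ℤ_24 (order 4), i.e. {0, 6, 12, 18}

ker(φ) = {0, 6, 12, 18}


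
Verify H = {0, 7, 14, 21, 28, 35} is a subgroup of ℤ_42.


Subgroup test for H = {0, 7, 14, 21, 28, 35} in (ℤ_42, +):
(1) 0 ∈ H? Yes
(2) Closure: for all a,b ∈ H, (a+b) mod 42 ∈ H? Yes
(3) Inverses: for all a ∈ H, -a mod 42 ∈ H? Yes

Yes, H is a subgroup of ℤ_42


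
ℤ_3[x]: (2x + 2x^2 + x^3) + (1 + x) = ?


Add coefficients mod 3:
x^0: 0 + 1 = 1 (mod 3)
x^1: 2 + 1 = 0 (mod 3)
x^2: 2 + 0 = 2 (mod 3)
x^3: 1 + 0 = 1 (mod 3)
Result: 1 + 2x^2 + x^3

f + g = 1 + 2x^2 + x^3


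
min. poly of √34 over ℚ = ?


√34 satisfies x² - 34 = 0, irreducible over ℚ since 34 is squarefree

Minimal polynomial: x² - 34


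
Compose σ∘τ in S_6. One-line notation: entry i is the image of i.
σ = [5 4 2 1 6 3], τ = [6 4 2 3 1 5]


σ∘τ: apply τ first, then σ
1 →τ 6 →σ 3
2 →τ 4 →σ 1
3 →τ 2 →σ 4
4 →τ 3 →σ 2
5 →τ 1 →σ 5
6 →τ 5 →σ 6

σ∘τ = [3 1 4 2 5 6]


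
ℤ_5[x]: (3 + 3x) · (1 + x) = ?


Expand and collect like terms; reduce coefficients mod 5:
x^0: 3·1 = 3 ≡ 3 (mod 5)
x^1: 3·1 + 3·1 = 6 ≡ 1 (mod 5)
x^2: 3·1 = 3 ≡ 3 (mod 5)
Result: 3 + x + 3x^2

f · g = 3 + x + 3x^2


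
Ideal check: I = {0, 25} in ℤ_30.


Check ideal conditions for I = {0, 25} in ℤ_30:
(1) I is an additive subgroup? No
(2) For r ∈ ℤ_30 and a ∈ I: r·a ∈ I? No  [counterexample: r=2, a=25, r·a mod 30 = 20 ∉ I]

No, I is not an ideal of ℤ_30


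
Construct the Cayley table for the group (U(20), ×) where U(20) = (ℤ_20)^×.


Elements: {1, 3, 7, 9, 11, 13, 17, 19}
Operation: multiplication mod 20
Entry (a, b) = (a × b) mod 20

Cayley table:
   |  1 |  3 |  7 |  9 | 11 | 13 | 17 | 19
 1 |  1 |  3 |  7 |  9 | 11 | 13 | 17 | 19
 3 |  3 |  9 |  1 |  7 | 13 | 19 | 11 | 17
 7 |  7 |  1 |  9 |  3 | 17 | 11 | 19 | 13
 9 |  9 |  7 |  3 |  1 | 19 | 17 | 13 | 11
11 | 11 | 13 | 17 | 19 |  1 |  3 |  7 |  9
13 | 13 | 19 | 11 | 17 |  3 |  9 |  1 |  7
17 | 17 | 11 | 19 | 13 |  7 |  1 |  9 |  3
19 | 19 | 17 | 13 | 11 |  9 |  7 |  3 |  1


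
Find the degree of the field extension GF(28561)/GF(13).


GF(28561) = GF(13^4), so the extension degree is 4

[GF(28561)/GF(13)] = 4


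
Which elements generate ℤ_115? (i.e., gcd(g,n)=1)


g generates ℤ_n iff gcd(g,n) = 1
Prime factors of 115: 5, 23
Generators are g ∈ {1,...,114} not divisible by any of these primes.
Generators: {1, 2, 3, 4, 6, 7, 8, 9, 11, 12, 13, 14, 16, 17, 18, 19, 21, 22, 24, 26, 27, 28, 29, 31, 32, 33, 34, 36, 37, 38, 39, 41, 42, 43, 44, 47, 48, 49, 51, 52, 53, 54, 56, 57, 58, 59, 61, 62, 63, 64, 66, 67, 68, 71, 72, 73, 74, 76, 77, 78, 79, 81, 82, 83, 84, 86, 87, 88, 89, 91, 93, 94, 96, 97, 98, 99, 101, 102, 103, 104, 106, 107, 108, 109, 111, 112, 113, 114}
Number of generators = φ(115) = 88

Generators of ℤ_115 = {1, 2, 3, 4, 6, 7, 8, 9, 11, 12, 13, 14, 16, 17, 18, 19, 21, 22, 24, 26, 27, 28, 29, 31, 32, 33, 34, 36, 37, 38, 39, 41, 42, 43, 44, 47, 48, 49, 51, 52, 53, 54, 56, 57, 58, 59, 61, 62, 63, 64, 66, 67, 68, 71, 72, 73, 74, 76, 77, 78, 79, 81, 82, 83, 84, 86, 87, 88, 89, 91, 93, 94, 96, 97, 98, 99, 101, 102, 103, 104, 106, 107, 108, 109, 111, 112, 113, 114}


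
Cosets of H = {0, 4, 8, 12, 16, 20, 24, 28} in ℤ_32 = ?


H = {0, 4, 8, 12, 16, 20, 24, 28}, |H| = 8
Number of cosets = |G|/|H| = 32/8 = 4
0 + H = {0, 4, 8, 12, 16, 20, 24, 28}
1 + H = {1, 5, 9, 13, 17, 21, 25, 29}
2 + H = {2, 6, 10, 14, 18, 22, 26, 30}
3 + H = {3, 7, 11, 15, 19, 23, 27, 31}

Cosets: 0+H={0,4,8,12,16,20,24,28}; 1+H={1,5,9,13,17,21,25,29}; 2+H={2,6,10,14,18,22,26,30}; 3+H={3,7,11,15,19,23,27,31}


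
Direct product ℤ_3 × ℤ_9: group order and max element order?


|ℤ_3 × ℤ_9| = 3 × 9 = 27
Max element order = lcm(3,9) = 9
Cyclic? No (gcd=3)

|ℤ_3×ℤ_9| = 27, max element order = 9


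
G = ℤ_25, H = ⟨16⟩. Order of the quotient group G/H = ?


|⟨16⟩| = n / gcd(16, 25) = 25 / 1 = 25
H is normal (ℤ_25 is abelian).
|G/H| = |G| / |H| = 25 / 25 = 1

|G/H| = 1


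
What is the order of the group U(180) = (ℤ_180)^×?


U(n) is the group of units mod n; |U(n)| = φ(n)
|U(180)| = φ(180) = 48

|U(180) = (ℤ_180)^×| = 48


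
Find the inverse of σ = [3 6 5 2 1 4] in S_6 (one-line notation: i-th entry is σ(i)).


To find σ⁻¹, swap domain and range:
σ(1) = 3 → σ⁻¹(3) = 1
σ(2) = 6 → σ⁻¹(6) = 2
σ(3) = 5 → σ⁻¹(5) = 3
σ(4) = 2 → σ⁻¹(2) = 4
σ(5) = 1 → σ⁻¹(1) = 5
σ(6) = 4 → σ⁻¹(4) = 6

σ⁻¹ = [5 4 1 6 3 2]


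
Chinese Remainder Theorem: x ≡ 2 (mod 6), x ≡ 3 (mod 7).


m₁ = 6, m₂ = 7, gcd = 1, so CRT applies. M = m₁·m₂ = 42
Let M₁ = M/m₁ = 7, M₂ = M/m₂ = 6
Find y₁ ≡ M₁⁻¹ (mod m₁): 7⁻¹ ≡ 1 (mod 6)
Find y₂ ≡ M₂⁻¹ (mod m₂): 6⁻¹ ≡ 6 (mod 7)
x = a₁·M₁·y₁ + a₂·M₂·y₂ = 2·7·1 + 3·6·6 = 122
Reduce mod 42: x ≡ 38
Check: 38 mod 6 = 2 ✓, 38 mod 7 = 3 ✓

x ≡ 38 (mod 42)


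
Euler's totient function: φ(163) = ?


Factor n: 163 = 163
φ(n) = n · ∏(1 - 1/p) over distinct primes p | n
φ(163) = 163 · (1 - 1/163) = 162

φ(163) = 162


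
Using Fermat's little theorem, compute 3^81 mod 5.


Fermat's little theorem: if p is prime and gcd(a,p)=1, then a^(p-1) ≡ 1 (mod p)
p = 5 is prime, gcd(3,5) = 1
Reduce exponent: 81 mod 4 = 1
So 3^81 ≡ 3^1 (mod 5)
3^1 mod 5 = 3

3^81 ≡ 3 (mod 5)


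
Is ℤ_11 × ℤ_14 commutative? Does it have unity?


Direct product ring; commutative with unity (1,1); but (1,0)·(0,1) = (0,0) gives zero divisors, so not an integral domain
Commutative: Yes
Integral domain: No
Has unity: Yes

ℤ_11 × ℤ_14: Commutative=Yes, Unity=Yes


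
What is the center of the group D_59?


Z(G) = {g ∈ G | gx = xg for all x ∈ G}
For odd n, Z(D_n) = {e}: no nontrivial rotation commutes with all reflections

Z(D_59) = {e}


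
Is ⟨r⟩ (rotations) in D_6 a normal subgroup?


H = ⟨r⟩ (rotations) in D_6
The rotation subgroup ⟨r⟩ has index 2 in D_6, so it is normal

Yes, normal subgroup


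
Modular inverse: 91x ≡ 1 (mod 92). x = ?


Use the extended Euclidean algorithm to write 1 = 91·s + 92·t; then s mod 92 is the inverse.
Euclidean algorithm:
  91 = 0·92 + 91
  92 = 1·91 + 1
  91 = 91·1 + 0
gcd(91,92) = 1
Back-substitution gives: 91·(-1) + 92·(1) = 1
So 91⁻¹ ≡ -1 ≡ 91 (mod 92)
Check: 91 × 91 = 8281 ≡ 1 (mod 92) ✓

91⁻¹ ≡ 91 (mod 92)


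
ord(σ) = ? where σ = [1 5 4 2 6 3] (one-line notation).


Cycle decomposition: (2 5 6 3 4)
Cycle lengths: 5
Order = lcm(5) = 5

ord(σ) = 5


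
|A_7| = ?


|A_n| = n!/2 (even permutations)
|A_7| = 7!/2 = 5040/2 = 2520

|A_7| = 2520


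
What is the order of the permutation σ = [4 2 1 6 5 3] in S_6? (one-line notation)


Cycle decomposition: (1 4 6 3)
Cycle lengths: 4
Order = lcm(4) = 4

ord(σ) = 4


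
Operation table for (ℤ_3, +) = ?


Elements: {0, 1, 2}
Operation: addition mod 3
Entry (a, b) = (a + b) mod 3

Cayley table:
  | 0 | 1 | 2
0 | 0 | 1 | 2
1 | 1 | 2 | 0
2 | 2 | 0 | 1


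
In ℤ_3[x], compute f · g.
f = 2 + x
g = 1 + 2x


Expand and collect like terms; reduce coefficients mod 3:
x^0: 2·1 = 2 ≡ 2 (mod 3)
x^1: 2·2 + 1·1 = 5 ≡ 2 (mod 3)
x^2: 1·2 = 2 ≡ 2 (mod 3)
Result: 2 + 2x + 2x^2

f · g = 2 + 2x + 2x^2


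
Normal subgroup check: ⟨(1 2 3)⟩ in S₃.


H = ⟨(1 2 3)⟩ in S₃
⟨(1 2 3)⟩ has order 3 and index 2 in S₃; index-2 subgroups are normal

Yes, normal subgroup


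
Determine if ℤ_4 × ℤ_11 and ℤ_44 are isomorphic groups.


Comparing ℤ_4 × ℤ_11 and ℤ_44:
gcd(4,11) = 1, so ℤ_4 × ℤ_11 ≅ ℤ_44 (CRT)

Yes, ℤ_4 × ℤ_11 ≅ ℤ_44


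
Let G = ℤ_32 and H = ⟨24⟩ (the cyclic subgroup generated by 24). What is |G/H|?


|⟨24⟩| = n / gcd(24, 32) = 32 / 8 = 4
H is normal (ℤ_32 is abelian).
|G/H| = |G| / |H| = 32 / 4 = 8

|G/H| = 8


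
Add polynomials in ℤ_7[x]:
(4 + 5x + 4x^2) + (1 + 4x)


Add coefficients mod 7:
x^0: 4 + 1 = 5 (mod 7)
x^1: 5 + 4 = 2 (mod 7)
x^2: 4 + 0 = 4 (mod 7)
Result: 5 + 2x + 4x^2

f + g = 5 + 2x + 4x^2


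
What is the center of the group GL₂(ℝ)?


Z(G) = {g ∈ G | gx = xg for all x ∈ G}
Only scalar multiples of the identity commute with all invertible matrices

Z(GL₂(ℝ)) = {aI : a ∈ ℝ, a ≠ 0}


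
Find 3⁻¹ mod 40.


Use the extended Euclidean algorithm to write 1 = 3·s + 40·t; then s mod 40 is the inverse.
Euclidean algorithm:
  3 = 0·40 + 3
  40 = 13·3 + 1
  3 = 3·1 + 0
gcd(3,40) = 1
Back-substitution gives: 3·(-13) + 40·(1) = 1
So 3⁻¹ ≡ -13 ≡ 27 (mod 40)
Check: 3 × 27 = 81 ≡ 1 (mod 40) ✓

3⁻¹ ≡ 27 (mod 40)


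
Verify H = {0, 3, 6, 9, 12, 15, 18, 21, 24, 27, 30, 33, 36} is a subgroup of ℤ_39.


Subgroup test for H = {0, 3, 6, 9, 12, 15, 18, 21, 24, 27, 30, 33, 36} in (ℤ_39, +):
(1) 0 ∈ H? Yes
(2) Closure: for all a,b ∈ H, (a+b) mod 39 ∈ H? Yes
(3) Inverses: for all a ∈ H, -a mod 39 ∈ H? Yes

Yes, H is a subgroup of ℤ_39


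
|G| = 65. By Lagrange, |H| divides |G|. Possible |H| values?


Lagrange's theorem: |H| divides |G|
|G| = 65
Divisors of 65: 1, 5, 13, 65

Possible subgroup orders: {1, 5, 13, 65}


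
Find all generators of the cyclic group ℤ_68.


g generates ℤ_n iff gcd(g,n) = 1
Prime factors of 68: 2, 17
Generators are g ∈ {1,...,67} not divisible by any of these primes.
Generators: {1, 3, 5, 7, 9, 11, 13, 15, 19, 21, 23, 25, 27, 29, 31, 33, 35, 37, 39, 41, 43, 45, 47, 49, 53, 55, 57, 59, 61, 63, 65, 67}
Number of generators = φ(68) = 32

Generators of ℤ_68 = {1, 3, 5, 7, 9, 11, 13, 15, 19, 21, 23, 25, 27, 29, 31, 33, 35, 37, 39, 41, 43, 45, 47, 49, 53, 55, 57, 59, 61, 63, 65, 67}


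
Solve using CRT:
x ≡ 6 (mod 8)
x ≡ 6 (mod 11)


m₁ = 8, m₂ = 11, gcd = 1, so CRT applies. M = m₁·m₂ = 88
Let M₁ = M/m₁ = 11, M₂ = M/m₂ = 8
Find y₁ ≡ M₁⁻¹ (mod m₁): 11⁻¹ ≡ 3 (mod 8)
Find y₂ ≡ M₂⁻¹ (mod m₂): 8⁻¹ ≡ 7 (mod 11)
x = a₁·M₁·y₁ + a₂·M₂·y₂ = 6·11·3 + 6·8·7 = 534
Reduce mod 88: x ≡ 6
Check: 6 mod 8 = 6 ✓, 6 mod 11 = 6 ✓

x ≡ 6 (mod 88)


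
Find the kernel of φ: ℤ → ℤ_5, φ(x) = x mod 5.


Kernel = preimage of identity
ker(φ) = {x ∈ ℤ : x ≡ 0 (mod 5)} = 5ℤ = {0, ±5, ±10, ...}

ker(φ) = 5ℤ


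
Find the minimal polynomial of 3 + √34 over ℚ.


Let α = 3 + √34. Then α - 3 = √34, so (α - 3)² = 34, giving α² - 6α - 25 = 0. Degree 2 and α ∉ ℚ, so this is the minimal polynomial.

Minimal polynomial: x² - 6x - 25


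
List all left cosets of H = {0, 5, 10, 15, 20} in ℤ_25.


H = {0, 5, 10, 15, 20}, |H| = 5
Number of cosets = |G|/|H| = 25/5 = 5
0 + H = {0, 5, 10, 15, 20}
1 + H = {1, 6, 11, 16, 21}
2 + H = {2, 7, 12, 17, 22}
3 + H = {3, 8, 13, 18, 23}
4 + H = {4, 9, 14, 19, 24}

Cosets: 0+H={0,5,10,15,20}; 1+H={1,6,11,16,21}; 2+H={2,7,12,17,22}; 3+H={3,8,13,18,23}; 4+H={4,9,14,19,24}


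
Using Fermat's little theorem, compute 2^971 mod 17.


Fermat's little theorem: if p is prime and gcd(a,p)=1, then a^(p-1) ≡ 1 (mod p)
p = 17 is prime, gcd(2,17) = 1
Reduce exponent: 971 mod 16 = 11
So 2^971 ≡ 2^11 (mod 17)
2^11 mod 17 = 8

2^971 ≡ 8 (mod 17)


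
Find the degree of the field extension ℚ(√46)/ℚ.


√46 has minimal polynomial x² - 46 (irreducible over ℚ since 46 is squarefree)

[ℚ(√46)/ℚ] = 2


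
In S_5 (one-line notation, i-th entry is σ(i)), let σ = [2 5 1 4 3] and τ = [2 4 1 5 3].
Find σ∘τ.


σ∘τ: apply τ first, then σ
1 →τ 2 →σ 5
2 →τ 4 →σ 4
3 →τ 1 →σ 2
4 →τ 5 →σ 3
5 →τ 3 →σ 1

σ∘τ = [5 4 2 3 1]


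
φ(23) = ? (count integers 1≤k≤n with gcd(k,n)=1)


φ(n) = count of k ∈ {1,...,n} with gcd(k,n)=1
Coprimes to 23: {1, 2, 3, 4, 5, 6, 7, 8, 9, 10, 11, 12, 13, 14, 15, 16, 17, 18, 19, 20, 21, 22}
Count: 22

φ(23) = 22


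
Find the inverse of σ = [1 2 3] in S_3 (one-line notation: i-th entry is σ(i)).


To find σ⁻¹, swap domain and range:
σ(1) = 1 → σ⁻¹(1) = 1
σ(2) = 2 → σ⁻¹(2) = 2
σ(3) = 3 → σ⁻¹(3) = 3

σ⁻¹ = [1 2 3]


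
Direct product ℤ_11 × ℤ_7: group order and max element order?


|ℤ_11 × ℤ_7| = 11 × 7 = 77
Max element order = lcm(11,7) = 77
Cyclic? Yes (gcd=1)

|ℤ_11×ℤ_7| = 77, max element order = 77


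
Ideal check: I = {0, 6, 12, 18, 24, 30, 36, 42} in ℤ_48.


Check ideal conditions for I = {0, 6, 12, 18, 24, 30, 36, 42} in ℤ_48:
(1) I is an additive subgroup? Yes
(2) For r ∈ ℤ_48 and a ∈ I: r·a ∈ I? Yes

Yes, I is an ideal of ℤ_48


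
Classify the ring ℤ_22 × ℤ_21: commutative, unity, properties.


Direct product ring; commutative with unity (1,1); but (1,0)·(0,1) = (0,0) gives zero divisors, so not an integral domain
Commutative: Yes
Integral domain: No
Has unity: Yes

ℤ_22 × ℤ_21: Commutative=Yes, Unity=Yes


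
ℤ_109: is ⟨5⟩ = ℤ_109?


g generates ℤ_n iff gcd(g, n) = 1
gcd(5, 109) = 1
Since gcd = 1, 5 is a generator.

Yes, 5 generates ℤ_109


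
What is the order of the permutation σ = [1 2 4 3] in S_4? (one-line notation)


Cycle decomposition: (3 4)
Cycle lengths: 2
Order = lcm(2) = 2

ord(σ) = 2


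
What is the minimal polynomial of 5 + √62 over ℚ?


Let α = 5 + √62. Then α - 5 = √62, so (α - 5)² = 62, giving α² - 10α - 37 = 0. Degree 2 and α ∉ ℚ, so this is the minimal polynomial.

Minimal polynomial: x² - 10x - 37


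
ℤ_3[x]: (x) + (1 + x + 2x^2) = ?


Add coefficients mod 3:
x^0: 0 + 1 = 1 (mod 3)
x^1: 1 + 1 = 2 (mod 3)
x^2: 0 + 2 = 2 (mod 3)
Result: 1 + 2x + 2x^2

f + g = 1 + 2x + 2x^2


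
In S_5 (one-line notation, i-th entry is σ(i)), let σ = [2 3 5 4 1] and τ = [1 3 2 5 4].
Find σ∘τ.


σ∘τ: apply τ first, then σ
1 →τ 1 →σ 2
2 →τ 3 →σ 5
3 →τ 2 →σ 3
4 →τ 5 →σ 1
5 →τ 4 →σ 4

σ∘τ = [2 5 3 1 4]


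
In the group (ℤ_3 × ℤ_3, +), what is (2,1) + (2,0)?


Operation: componentwise addition mod (3, 3)
(2,1) + (2,0) = ((a₁+b₁) mod 3, (a₂+b₂) mod 3) with a = (2,1), b = (2,0)

(2,1) + (2,0) = (1,1)


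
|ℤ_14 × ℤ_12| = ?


|A × B| = |A| · |B|
|ℤ_14 × ℤ_12| = 14 × 12 = 168

|ℤ_14 × ℤ_12| = 168


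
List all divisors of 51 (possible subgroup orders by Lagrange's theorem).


Lagrange's theorem: |H| divides |G|
|G| = 51
Divisors of 51: 1, 3, 17, 51

Possible subgroup orders: {1, 3, 17, 51}


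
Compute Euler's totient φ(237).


Factor n: 237 = 3 × 79
φ(n) = n · ∏(1 - 1/p) over distinct primes p | n
φ(237) = 237 · (1 - 1/3) · (1 - 1/79) = 156

φ(237) = 156


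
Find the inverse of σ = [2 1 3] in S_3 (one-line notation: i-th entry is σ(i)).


To find σ⁻¹, swap domain and range:
σ(1) = 2 → σ⁻¹(2) = 1
σ(2) = 1 → σ⁻¹(1) = 2
σ(3) = 3 → σ⁻¹(3) = 3

σ⁻¹ = [2 1 3]


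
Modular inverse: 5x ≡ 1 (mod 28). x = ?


Use the extended Euclidean algorithm to write 1 = 5·s + 28·t; then s mod 28 is the inverse.
Euclidean algorithm:
  5 = 0·28 + 5
  28 = 5·5 + 3
  5 = 1·3 + 2
  3 = 1·2 + 1
  2 = 2·1 + 0
gcd(5,28) = 1
Back-substitution gives: 5·(-11) + 28·(2) = 1
So 5⁻¹ ≡ -11 ≡ 17 (mod 28)
Check: 5 × 17 = 85 ≡ 1 (mod 28) ✓

5⁻¹ ≡ 17 (mod 28)


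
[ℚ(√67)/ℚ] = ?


√67 has minimal polynomial x² - 67 (irreducible over ℚ since 67 is squarefree)

[ℚ(√67)/ℚ] = 2


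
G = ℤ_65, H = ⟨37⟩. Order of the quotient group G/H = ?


|⟨37⟩| = n / gcd(37, 65) = 65 / 1 = 65
H is normal (ℤ_65 is abelian).
|G/H| = |G| / |H| = 65 / 65 = 1

|G/H| = 1


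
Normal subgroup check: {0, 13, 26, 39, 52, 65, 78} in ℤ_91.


H = {0, 13, 26, 39, 52, 65, 78} in ℤ_91
ℤ_91 is abelian; every subgroup of an abelian group is normal

Yes, normal subgroup


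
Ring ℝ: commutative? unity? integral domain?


ℝ is a field: commutative, has unity, every nonzero element is a unit (hence an integral domain)
Commutative: Yes
Integral domain: Yes
Has unity: Yes

ℝ: Commutative=Yes, Unity=Yes


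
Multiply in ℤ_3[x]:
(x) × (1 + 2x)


Expand and collect like terms; reduce coefficients mod 3:
x^0: 0·1 = 0 ≡ 0 (mod 3)
x^1: 0·2 + 1·1 = 1 ≡ 1 (mod 3)
x^2: 1·2 = 2 ≡ 2 (mod 3)
Result: x + 2x^2

f · g = x + 2x^2


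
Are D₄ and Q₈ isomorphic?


Comparing D₄ and Q₈:
D₄ has 5 elements of order 2; Q₈ has only 1

No, D₄ ≇ Q₈


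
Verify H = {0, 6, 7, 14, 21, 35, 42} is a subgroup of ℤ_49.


Subgroup test for H = {0, 6, 7, 14, 21, 35, 42} in (ℤ_49, +):
(1) 0 ∈ H? Yes
(2) Closure: for all a,b ∈ H, (a+b) mod 49 ∈ H? No  [counterexample: 6 + 6 = 12 ∉ H]
(3) Inverses: for all a ∈ H, -a mod 49 ∈ H? No

No, H is not a subgroup of ℤ_49


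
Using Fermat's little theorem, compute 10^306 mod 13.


Fermat's little theorem: if p is prime and gcd(a,p)=1, then a^(p-1) ≡ 1 (mod p)
p = 13 is prime, gcd(10,13) = 1
Reduce exponent: 306 mod 12 = 6
So 10^306 ≡ 10^6 (mod 13)
10^6 mod 13 = 1

10^306 ≡ 1 (mod 13)


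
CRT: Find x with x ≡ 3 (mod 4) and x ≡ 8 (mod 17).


m₁ = 4, m₂ = 17, gcd = 1, so CRT applies. M = m₁·m₂ = 68
Let M₁ = M/m₁ = 17, M₂ = M/m₂ = 4
Find y₁ ≡ M₁⁻¹ (mod m₁): 17⁻¹ ≡ 1 (mod 4)
Find y₂ ≡ M₂⁻¹ (mod m₂): 4⁻¹ ≡ 13 (mod 17)
x = a₁·M₁·y₁ + a₂·M₂·y₂ = 3·17·1 + 8·4·13 = 467
Reduce mod 68: x ≡ 59
Check: 59 mod 4 = 3 ✓, 59 mod 17 = 8 ✓

x ≡ 59 (mod 68)


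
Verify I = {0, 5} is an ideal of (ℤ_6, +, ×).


Check ideal conditions for I = {0, 5} in ℤ_6:
(1) I is an additive subgroup? No
(2) For r ∈ ℤ_6 and a ∈ I: r·a ∈ I? No  [counterexample: r=2, a=5, r·a mod 6 = 4 ∉ I]

No, I is not an ideal of ℤ_6


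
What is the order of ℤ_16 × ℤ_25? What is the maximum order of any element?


|ℤ_16 × ℤ_25| = 16 × 25 = 400
Max element order = lcm(16,25) = 400
Cyclic? Yes (gcd=1)

|ℤ_16×ℤ_25| = 400, max element order = 400


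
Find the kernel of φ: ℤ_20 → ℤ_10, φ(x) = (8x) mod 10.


Kernel = preimage of identity
ker(φ) = {x ∈ ℤ_20 : 8x ≡ 0 (mod 10)}. Since 10 | 20, φ is well-defined. The kernel is the cyclic subgroup ⟨5⟩ of ℤ_20 (order 4), i.e. {0, 5, 10, 15}

ker(φ) = {0, 5, 10, 15}


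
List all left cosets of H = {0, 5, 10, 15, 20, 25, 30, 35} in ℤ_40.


H = {0, 5, 10, 15, 20, 25, 30, 35}, |H| = 8
Number of cosets = |G|/|H| = 40/8 = 5
0 + H = {0, 5, 10, 15, 20, 25, 30, 35}
1 + H = {1, 6, 11, 16, 21, 26, 31, 36}
2 + H = {2, 7, 12, 17, 22, 27, 32, 37}
3 + H = {3, 8, 13, 18, 23, 28, 33, 38}
4 + H = {4, 9, 14, 19, 24, 29, 34, 39}

Cosets: 0+H={0,5,10,15,20,25,30,35}; 1+H={1,6,11,16,21,26,31,36}; 2+H={2,7,12,17,22,27,32,37}; 3+H={3,8,13,18,23,28,33,38}; 4+H={4,9,14,19,24,29,34,39}


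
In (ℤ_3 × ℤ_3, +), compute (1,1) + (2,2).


Operation: componentwise addition mod (3, 3)
(1,1) + (2,2) = ((a₁+b₁) mod 3, (a₂+b₂) mod 3) with a = (1,1), b = (2,2)

(1,1) + (2,2) = (0,0)


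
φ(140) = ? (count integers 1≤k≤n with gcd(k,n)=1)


Factor n: 140 = 2^2 × 5 × 7
φ(n) = n · ∏(1 - 1/p) over distinct primes p | n
φ(140) = 140 · (1 - 1/2) · (1 - 1/5) · (1 - 1/7) = 48

φ(140) = 48


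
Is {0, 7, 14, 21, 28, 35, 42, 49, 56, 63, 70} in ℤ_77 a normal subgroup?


H = {0, 7, 14, 21, 28, 35, 42, 49, 56, 63, 70} in ℤ_77
ℤ_77 is abelian; every subgroup of an abelian group is normal

Yes, normal subgroup


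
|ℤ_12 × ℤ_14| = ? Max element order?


|ℤ_12 × ℤ_14| = 12 × 14 = 168
Max element order = lcm(12,14) = 84
Cyclic? No (gcd=2)

|ℤ_12×ℤ_14| = 168, max element order = 84


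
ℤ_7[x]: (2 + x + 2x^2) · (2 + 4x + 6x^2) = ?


Expand and collect like terms; reduce coefficients mod 7:
x^0: 2·2 = 4 ≡ 4 (mod 7)
x^1: 2·4 + 1·2 = 10 ≡ 3 (mod 7)
x^2: 2·6 + 1·4 + 2·2 = 20 ≡ 6 (mod 7)
x^3: 1·6 + 2·4 = 14 ≡ 0 (mod 7)
x^4: 2·6 = 12 ≡ 5 (mod 7)
Result: 4 + 3x + 6x^2 + 5x^4

f · g = 4 + 3x + 6x^2 + 5x^4


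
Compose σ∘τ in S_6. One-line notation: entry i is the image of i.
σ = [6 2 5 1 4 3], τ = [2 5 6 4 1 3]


σ∘τ: apply τ first, then σ
1 →τ 2 →σ 2
2 →τ 5 →σ 4
3 →τ 6 →σ 3
4 →τ 4 →σ 1
5 →τ 1 →σ 6
6 →τ 3 →σ 5

σ∘τ = [2 4 3 1 6 5]


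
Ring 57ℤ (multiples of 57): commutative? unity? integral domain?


57ℤ is a commutative ring under +,× but has no multiplicative identity (1 ∉ 57ℤ); it has no zero divisors, but without unity it is not an integral domain
Commutative: Yes
Integral domain: No
Has unity: No

57ℤ (multiples of 57): Commutative=Yes, Unity=No


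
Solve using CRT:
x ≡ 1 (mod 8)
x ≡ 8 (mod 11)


m₁ = 8, m₂ = 11, gcd = 1, so CRT applies. M = m₁·m₂ = 88
Let M₁ = M/m₁ = 11, M₂ = M/m₂ = 8
Find y₁ ≡ M₁⁻¹ (mod m₁): 11⁻¹ ≡ 3 (mod 8)
Find y₂ ≡ M₂⁻¹ (mod m₂): 8⁻¹ ≡ 7 (mod 11)
x = a₁·M₁·y₁ + a₂·M₂·y₂ = 1·11·3 + 8·8·7 = 481
Reduce mod 88: x ≡ 41
Check: 41 mod 8 = 1 ✓, 41 mod 11 = 8 ✓

x ≡ 41 (mod 88)


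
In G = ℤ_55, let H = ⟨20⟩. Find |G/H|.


|⟨20⟩| = n / gcd(20, 55) = 55 / 5 = 11
H is normal (ℤ_55 is abelian).
|G/H| = |G| / |H| = 55 / 11 = 5

|G/H| = 5


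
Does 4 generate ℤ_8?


g generates ℤ_n iff gcd(g, n) = 1
gcd(4, 8) = 4
Since gcd = 4 ≠ 1, ⟨4⟩ has order 2 < 8, so 4 is not a generator.

No, 4 does not generate ℤ_8


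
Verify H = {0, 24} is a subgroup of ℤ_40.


Subgroup test for H = {0, 24} in (ℤ_40, +):
(1) 0 ∈ H? Yes
(2) Closure: for all a,b ∈ H, (a+b) mod 40 ∈ H? No  [counterexample: 24 + 24 = 8 ∉ H]
(3) Inverses: for all a ∈ H, -a mod 40 ∈ H? No

No, H is not a subgroup of ℤ_40


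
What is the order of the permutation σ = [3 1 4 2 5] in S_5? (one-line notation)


Cycle decomposition: (1 3 4 2)
Cycle lengths: 4
Order = lcm(4) = 4

ord(σ) = 4


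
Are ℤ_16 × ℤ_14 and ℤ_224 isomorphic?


Comparing ℤ_16 × ℤ_14 and ℤ_224:
gcd(16,14) = 2 ≠ 1. Max element order in ℤ_16×ℤ_14 is lcm(16,14) = 112 < 224, so it has no element of order 224

No, ℤ_16 × ℤ_14 ≇ ℤ_224


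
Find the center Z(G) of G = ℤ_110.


Z(G) = {g ∈ G | gx = xg for all x ∈ G}
ℤ_110 is abelian, so Z(G) = G

Z(ℤ_110) = ℤ_110
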